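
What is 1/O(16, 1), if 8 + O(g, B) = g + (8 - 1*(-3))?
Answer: 1/19 ≈ 0.052632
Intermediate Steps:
O(g, B) = 3 + g (O(g, B) = -8 + (g + (8 - 1*(-3))) = -8 + (g + (8 + 3)) = -8 + (g + 11) = -8 + (11 + g) = 3 + g)
1/O(16, 1) = 1/(3 + 16) = 1/19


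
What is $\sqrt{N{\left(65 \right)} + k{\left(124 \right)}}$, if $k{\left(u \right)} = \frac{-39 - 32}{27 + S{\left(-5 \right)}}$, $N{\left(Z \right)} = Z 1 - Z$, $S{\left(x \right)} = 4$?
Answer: $\frac{i \sqrt{2201}}{31} \approx 1.5134 i$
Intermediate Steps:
$N{\left(Z \right)} = 0$ ($N{\left(Z \right)} = Z - Z = 0$)
$k{\left(u \right)} = - \frac{71}{31}$ ($k{\left(u \right)} = \frac{-39 - 32}{27 + 4} = - \frac{71}{31}$)
$\sqrt{N{\left(65 \right)} + k{\left(124 \right)}} = \sqrt{0 - \frac{71}{31}} = \sqrt{- \frac{71}{31}} = \frac{i \sqrt{2201}}{31}$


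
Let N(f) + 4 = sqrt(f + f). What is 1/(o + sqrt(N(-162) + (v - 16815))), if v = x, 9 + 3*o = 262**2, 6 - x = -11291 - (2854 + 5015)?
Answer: 484982676256155/11095545575777702324 - 21198339459*sqrt(2347 + 18*I)/11095545575777702324 + 16678305*I/11095545575777702324 - 729*I*sqrt(2347 + 18*I)/11095545575777702324 ≈ 4.3617e-5 - 3.5342e-10*I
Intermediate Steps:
x = 19166 (x = 6 - (-11291 - (2854 + 5015)) = 6 - (-11291 - 1*7869) = 6 - (-11291 - 7869) = 6 - 1*(-19160) = 6 + 19160 = 19166)
o = 68635/3 (o = -3 + (1/3)*262**2 = -3 + (1/3)*68644 = -3 + 68644/3 = 68635/3 ≈ 22878.)
v = 19166
N(f) = -4 + sqrt(2)*sqrt(f) (N(f) = -4 + sqrt(f + f) = -4 + sqrt(2*f) = -4 + sqrt(2)*sqrt(f))
1/(o + sqrt(N(-162) + (v - 16815))) = 1/(68635/3 + sqrt((-4 + sqrt(2)*sqrt(-162)) + (19166 - 16815))) = 1/(68635/3 + sqrt((-4 + sqrt(2)*(9*I*sqrt(2))) + 2351)) = 1/(68635/3 + sqrt((-4 + 18*I) + 2351)) = 1/(68635/3 + sqrt(2347 + 18*I))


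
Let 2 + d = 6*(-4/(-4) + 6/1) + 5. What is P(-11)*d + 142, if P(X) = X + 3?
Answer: -218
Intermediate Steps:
d = 45 (d = -2 + (6*(-4/(-4) + 6/1) + 5) = -2 + (6*(-4*(-¼) + 6*1) + 5) = -2 + (6*(1 + 6) + 5) = -2 + (6*7 + 5) = -2 + (42 + 5) = -2 + 47 = 45)
P(X) = 3 + X
P(-11)*d + 142 = (3 - 11)*45 + 142 = -8*45 + 142 = -360 + 142 = -218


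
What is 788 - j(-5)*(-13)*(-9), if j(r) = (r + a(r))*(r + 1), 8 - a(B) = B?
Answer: 4532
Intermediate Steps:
a(B) = 8 - B
j(r) = 8 + 8*r (j(r) = (r + (8 - r))*(r + 1) = 8*(1 + r) = 8 + 8*r)
788 - j(-5)*(-13)*(-9) = 788 - (8 + 8*(-5))*(-13)*(-9) = 788 - (8 - 40)*(-13)*(-9) = 788 - (-32*(-13))*(-9) = 788 - 416*(-9) = 788 - 1*(-3744) = 788 + 3744 = 4532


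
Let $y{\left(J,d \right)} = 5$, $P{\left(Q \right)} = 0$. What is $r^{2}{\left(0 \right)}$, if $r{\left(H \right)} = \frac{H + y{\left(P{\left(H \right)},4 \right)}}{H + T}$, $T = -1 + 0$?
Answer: $25$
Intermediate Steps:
$T = -1$
$r{\left(H \right)} = \frac{5 + H}{-1 + H}$ ($r{\left(H \right)} = \frac{H + 5}{H - 1} = \frac{5 + H}{-1 + H}$)
$r^{2}{\left(0 \right)} = \left(\frac{5 + 0}{-1 + 0}\right)^{2} = \left(\frac{1}{-1} \cdot 5\right)^{2} = \left(\left(-1\right) 5\right)^{2} = \left(-5\right)^{2} = 25$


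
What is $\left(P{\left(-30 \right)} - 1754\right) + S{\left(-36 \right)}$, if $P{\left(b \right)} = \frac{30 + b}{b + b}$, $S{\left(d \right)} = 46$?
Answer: $-1708$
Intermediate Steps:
$P{\left(b \right)} = \frac{30 + b}{2 b}$
$\left(P{\left(-30 \right)} - 1754\right) + S{\left(-36 \right)} = \left(\frac{30 - 30}{2 \left(-30\right)} - 1754\right) + 46 = \left(\frac{1}{2} \left(- \frac{1}{30}\right) 0 - 1754\right) + 46 = \left(0 - 1754\right) + 46 = -1754 + 46 = -1708$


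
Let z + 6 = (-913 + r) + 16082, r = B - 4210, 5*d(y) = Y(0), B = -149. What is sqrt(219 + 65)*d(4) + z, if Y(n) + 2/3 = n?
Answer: 10804 - 4*sqrt(71)/15 ≈ 10802.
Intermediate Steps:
Y(n) = -2/3 + n
d(y) = -2/15 (d(y) = (-2/3 + 0)/5 = (1/5)*(-2/3) = -2/15)
r = -4359 (r = -149 - 4210 = -4359)
z = 10804 (z = -6 + ((-913 - 4359) + 16082) = -6 + (-5272 + 16082) = -6 + 10810 = 10804)
sqrt(219 + 65)*d(4) + z = sqrt(219 + 65)*(-2/15) + 10804 = sqrt(284)*(-2/15) + 10804 = (2*sqrt(71))*(-2/15) + 10804 = -4*sqrt(71)/15 + 10804 = 10804 - 4*sqrt(71)/15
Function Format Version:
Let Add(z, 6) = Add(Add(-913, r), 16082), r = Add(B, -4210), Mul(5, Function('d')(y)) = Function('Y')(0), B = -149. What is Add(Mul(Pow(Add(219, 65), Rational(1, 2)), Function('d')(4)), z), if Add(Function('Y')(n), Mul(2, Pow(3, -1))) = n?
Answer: Add(10804, Mul(Rational(-4, 15), Pow(71, Rational(1, 2)))) ≈ 10802.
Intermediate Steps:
Function('Y')(n) = Add(Rational(-2, 3), n)
Function('d')(y) = Rational(-2, 15) (Function('d')(y) = Mul(Rational(1, 5), Add(Rational(-2, 3), 0)) = Mul(Rational(1, 5), Rational(-2, 3)) = Rational(-2, 15))
r = -4359 (r = Add(-149, -4210) = -4359)
z = 10804 (z = Add(-6, Add(Add(-913, -4359), 16082)) = Add(-6, Add(-5272, 16082)) = Add(-6, 10810) = 10804)
Add(Mul(Pow(Add(219, 65), Rational(1, 2)), Function('d')(4)), z) = Add(Mul(Pow(Add(219, 65), Rational(1, 2)), Rational(-2, 15)), 10804) = Add(Mul(Pow(284, Rational(1, 2)), Rational(-2, 15)), 10804) = Add(Mul(Mul(2, Pow(71, Rational(1, 2))), Rational(-2, 15)), 10804) = Add(Mul(Rational(-4, 15), Pow(71, Rational(1, 2))), 10804) = Add(10804, Mul(Rational(-4, 15), Pow(71, Rational(1, 2))))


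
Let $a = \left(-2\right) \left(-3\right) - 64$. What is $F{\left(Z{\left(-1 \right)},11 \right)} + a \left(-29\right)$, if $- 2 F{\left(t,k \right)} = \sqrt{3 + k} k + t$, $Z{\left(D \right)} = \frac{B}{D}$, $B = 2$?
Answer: $1683 - \frac{11 \sqrt{14}}{2} \approx 1662.4$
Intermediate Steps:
$Z{\left(D \right)} = \frac{2}{D}$
$F{\left(t,k \right)} = - \frac{t}{2} - \frac{k \sqrt{3 + k}}{2}$ ($F{\left(t,k \right)} = - \frac{\sqrt{3 + k} k + t}{2} = - \frac{k \sqrt{3 + k} + t}{2} = - \frac{t + k \sqrt{3 + k}}{2} = - \frac{t}{2} - \frac{k \sqrt{3 + k}}{2}$)
$a = -58$ ($a = 6 - 64 = -58$)
$F{\left(Z{\left(-1 \right)},11 \right)} + a \left(-29\right) = \left(- \frac{2 \frac{1}{-1}}{2} - \frac{11 \sqrt{3 + 11}}{2}\right) - -1682 = \left(- \frac{2 \left(-1\right)}{2} - \frac{11 \sqrt{14}}{2}\right) + 1682 = \left(\left(- \frac{1}{2}\right) \left(-2\right) - \frac{11 \sqrt{14}}{2}\right) + 1682 = \left(1 - \frac{11 \sqrt{14}}{2}\right) + 1682 = 1683 - \frac{11 \sqrt{14}}{2}$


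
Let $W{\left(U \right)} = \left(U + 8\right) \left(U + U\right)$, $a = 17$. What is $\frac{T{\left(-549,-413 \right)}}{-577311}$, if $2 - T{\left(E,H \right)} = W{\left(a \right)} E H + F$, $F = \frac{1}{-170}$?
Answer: $\frac{32763496159}{98142870} \approx 333.83$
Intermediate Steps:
$W{\left(U \right)} = 2 U \left(8 + U\right)$ ($W{\left(U \right)} = \left(8 + U\right) 2 U = 2 U \left(8 + U\right)$)
$F = - \frac{1}{170} \approx -0.0058824$
$T{\left(E,H \right)} = \frac{341}{170} - 850 E H$ ($T{\left(E,H \right)} = 2 - \left(2 \cdot 17 \left(8 + 17\right) E H - \frac{1}{170}\right) = 2 - \left(2 \cdot 17 \cdot 25 E H - \frac{1}{170}\right) = 2 - \left(850 E H - \frac{1}{170}\right) = 2 - \left(- \frac{1}{170} + 850 E H\right) = \frac{341}{170} - 850 E H$)
$\frac{T{\left(-549,-413 \right)}}{-577311} = \frac{\frac{341}{170} - \left(-466650\right) \left(-413\right)}{-577311} = \left(\frac{341}{170} - 192726450\right) \left(- \frac{1}{577311}\right) = \left(- \frac{32763496159}{170}\right) \left(- \frac{1}{577311}\right) = \frac{32763496159}{98142870}$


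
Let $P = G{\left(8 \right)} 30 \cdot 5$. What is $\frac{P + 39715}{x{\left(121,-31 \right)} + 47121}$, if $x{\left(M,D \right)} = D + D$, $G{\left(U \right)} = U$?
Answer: $\frac{40915}{47059} \approx 0.86944$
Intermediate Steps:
$x{\left(M,D \right)} = 2 D$
$P = 1200$ ($P = 8 \cdot 30 \cdot 5 = 8 \cdot 150 = 1200$)
$\frac{P + 39715}{x{\left(121,-31 \right)} + 47121} = \frac{1200 + 39715}{2 \left(-31\right) + 47121} = \frac{40915}{-62 + 47121} = \frac{40915}{47059}$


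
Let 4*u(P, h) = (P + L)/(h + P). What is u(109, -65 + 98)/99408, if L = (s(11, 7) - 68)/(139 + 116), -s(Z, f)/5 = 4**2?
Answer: 27647/14398254720 ≈ 1.9202e-6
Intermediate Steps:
s(Z, f) = -80 (s(Z, f) = -5*4**2 = -5*16 = -80)
L = -148/255 (L = (-80 - 68)/(139 + 116) = -148/255 ≈ -0.58039)
u(P, h) = (-148/255 + P)/(4*(P + h)) (u(P, h) = ((P - 148/255)/(h + P))/4 = ((-148/255 + P)/(P + h))/4 = (-148/255 + P)/(4*(P + h)))
u(109, -65 + 98)/99408 = ((-37/255 + (1/4)*109)/(109 + (-65 + 98)))/99408 = ((-37/255 + 109/4)/(109 + 33))*(1/99408) = ((27647/1020)/142)*(1/99408) = ((1/142)*(27647/1020))*(1/99408) = (27647/144840)*(1/99408) = 27647/14398254720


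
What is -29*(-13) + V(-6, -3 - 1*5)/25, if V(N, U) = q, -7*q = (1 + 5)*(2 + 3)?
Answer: 13189/35 ≈ 376.83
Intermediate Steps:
q = -30/7 (q = -(1 + 5)*(2 + 3)/7 = -6*5/7 = -1/7*30 = -30/7 ≈ -4.2857)
V(N, U) = -30/7
-29*(-13) + V(-6, -3 - 1*5)/25 = -29*(-13) - 30/7/25 = 377 - 30/7*1/25 = 377 - 6/35 = 13189/35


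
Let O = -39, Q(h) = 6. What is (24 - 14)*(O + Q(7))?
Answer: -330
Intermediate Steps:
(24 - 14)*(O + Q(7)) = (24 - 14)*(-39 + 6) = 10*(-33) = -330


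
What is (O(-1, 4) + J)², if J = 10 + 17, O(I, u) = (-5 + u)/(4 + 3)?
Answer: 35344/49 ≈ 721.31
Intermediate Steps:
O(I, u) = -5/7 + u/7 (O(I, u) = (-5 + u)/7 = (-5 + u)*(⅐) = -5/7 + u/7)
J = 27
(O(-1, 4) + J)² = ((-5/7 + (⅐)*4) + 27)² = ((-5/7 + 4/7) + 27)² = (-⅐ + 27)² = (188/7)² = 35344/49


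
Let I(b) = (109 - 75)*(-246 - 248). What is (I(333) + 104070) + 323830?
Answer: 411104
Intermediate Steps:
I(b) = -16796 (I(b) = 34*(-494) = -16796)
(I(333) + 104070) + 323830 = (-16796 + 104070) + 323830 = 87274 + 323830 = 411104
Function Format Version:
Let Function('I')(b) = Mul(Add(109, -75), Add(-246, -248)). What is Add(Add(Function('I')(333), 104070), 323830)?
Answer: 411104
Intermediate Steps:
Function('I')(b) = -16796 (Function('I')(b) = Mul(34, -494) = -16796)
Add(Add(Function('I')(333), 104070), 323830) = Add(Add(-16796, 104070), 323830) = Add(87274, 323830) = 411104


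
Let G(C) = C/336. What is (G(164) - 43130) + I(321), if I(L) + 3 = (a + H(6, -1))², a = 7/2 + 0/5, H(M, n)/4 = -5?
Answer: -1800131/42 ≈ -42860.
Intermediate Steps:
H(M, n) = -20 (H(M, n) = 4*(-5) = -20)
a = 7/2 (a = 7*(½) + 0*(⅕) = 7/2 + 0 = 7/2 ≈ 3.5000)
G(C) = C/336 (G(C) = C*(1/336) = C/336)
I(L) = 1077/4 (I(L) = -3 + (7/2 - 20)² = -3 + (-33/2)² = -3 + 1089/4 = 1077/4)
(G(164) - 43130) + I(321) = ((1/336)*164 - 43130) + 1077/4 = (41/84 - 43130) + 1077/4 = -3622879/84 + 1077/4 = -1800131/42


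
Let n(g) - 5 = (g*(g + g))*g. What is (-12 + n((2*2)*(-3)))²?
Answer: 11992369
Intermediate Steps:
n(g) = 5 + 2*g³ (n(g) = 5 + (g*(g + g))*g = 5 + (g*(2*g))*g = 5 + (2*g²)*g = 5 + 2*g³)
(-12 + n((2*2)*(-3)))² = (-12 + (5 + 2*((2*2)*(-3))³))² = (-12 + (5 + 2*(4*(-3))³))² = (-12 + (5 + 2*(-12)³))² = (-12 + (5 + 2*(-1728)))² = (-12 + (5 - 3456))² = (-12 - 3451)² = (-3463)² = 11992369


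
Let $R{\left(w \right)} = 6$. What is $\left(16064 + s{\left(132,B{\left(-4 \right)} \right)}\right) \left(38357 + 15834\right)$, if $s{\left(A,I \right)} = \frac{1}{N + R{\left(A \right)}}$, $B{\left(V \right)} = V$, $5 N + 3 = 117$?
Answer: $\frac{125355759211}{144} \approx 8.7053 \cdot 10^{8}$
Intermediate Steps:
$N = \frac{114}{5}$ ($N = - \frac{3}{5} + \frac{1}{5} \cdot 117 = - \frac{3}{5} + \frac{117}{5} = \frac{114}{5} \approx 22.8$)
$s{\left(A,I \right)} = \frac{5}{144}$ ($s{\left(A,I \right)} = \frac{1}{\frac{114}{5} + 6} = \frac{1}{\frac{144}{5}} = \frac{5}{144}$)
$\left(16064 + s{\left(132,B{\left(-4 \right)} \right)}\right) \left(38357 + 15834\right) = \left(16064 + \frac{5}{144}\right) \left(38357 + 15834\right) = \frac{2313221}{144} \cdot 54191 = \frac{125355759211}{144}$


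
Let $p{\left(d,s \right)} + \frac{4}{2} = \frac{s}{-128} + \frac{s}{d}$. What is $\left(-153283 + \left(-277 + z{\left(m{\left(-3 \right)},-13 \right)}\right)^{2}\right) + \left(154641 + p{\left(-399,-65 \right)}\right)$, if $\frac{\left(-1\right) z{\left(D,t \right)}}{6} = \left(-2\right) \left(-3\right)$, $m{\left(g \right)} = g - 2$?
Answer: $\frac{5072760655}{51072} \approx 99326.0$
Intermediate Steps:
$m{\left(g \right)} = -2 + g$
$z{\left(D,t \right)} = -36$ ($z{\left(D,t \right)} = - 6 \left(\left(-2\right) \left(-3\right)\right) = \left(-6\right) 6 = -36$)
$p{\left(d,s \right)} = -2 - \frac{s}{128} + \frac{s}{d}$ ($p{\left(d,s \right)} = -2 + \left(\frac{s}{-128} + \frac{s}{d}\right) = -2 + \left(s \left(- \frac{1}{128}\right) + \frac{s}{d}\right) = -2 - \left(\frac{s}{128} - \frac{s}{d}\right) = -2 - \frac{s}{128} + \frac{s}{d}$)
$\left(-153283 + \left(-277 + z{\left(m{\left(-3 \right)},-13 \right)}\right)^{2}\right) + \left(154641 + p{\left(-399,-65 \right)}\right) = \left(-153283 + \left(-277 - 36\right)^{2}\right) + \left(154641 - \left(\frac{191}{128} - \frac{65}{399}\right)\right) = \left(-153283 + \left(-313\right)^{2}\right) + \left(154641 - \frac{67889}{51072}\right) = \left(-153283 + 97969\right) + \left(154641 + \left(-2 + \frac{65}{128} + \frac{65}{399}\right)\right) = -55314 + \left(154641 - \frac{67889}{51072}\right) = -55314 + \frac{7897757263}{51072} = \frac{5072760655}{51072}$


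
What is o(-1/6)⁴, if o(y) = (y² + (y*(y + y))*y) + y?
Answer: 256/531441 ≈ 0.00048171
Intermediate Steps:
o(y) = y + y² + 2*y³ (o(y) = (y² + (y*(2*y))*y) + y = (y² + (2*y²)*y) + y = (y² + 2*y³) + y = y + y² + 2*y³)
o(-1/6)⁴ = ((-1/6)*(1 - 1/6 + 2*(-1/6)²))⁴ = ((-1*⅙)*(1 - 1*⅙ + 2*(-1*⅙)²))⁴ = (-(1 - ⅙ + 2*(-⅙)²)/6)⁴ = (-(1 - ⅙ + 2*(1/36))/6)⁴ = (-(1 - ⅙ + 1/18)/6)⁴ = (-⅙*8/9)⁴ = (-4/27)⁴ = 256/531441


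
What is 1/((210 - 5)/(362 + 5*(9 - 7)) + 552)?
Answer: 372/205549 ≈ 0.0018098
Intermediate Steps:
1/((210 - 5)/(362 + 5*(9 - 7)) + 552) = 1/(205/(362 + 5*2) + 552) = 1/(205/(362 + 10) + 552) = 1/(205/372 + 552) = 1/(205549/372) = 372/205549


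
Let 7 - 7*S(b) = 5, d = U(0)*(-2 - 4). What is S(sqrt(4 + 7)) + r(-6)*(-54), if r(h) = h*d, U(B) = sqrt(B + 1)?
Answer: -13606/7 ≈ -1943.7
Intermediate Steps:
U(B) = sqrt(1 + B)
d = -6 (d = sqrt(1 + 0)*(-2 - 4) = sqrt(1)*(-6) = 1*(-6) = -6)
S(b) = 2/7 (S(b) = 1 - 1/7*5 = 1 - 5/7 = 2/7)
r(h) = -6*h (r(h) = h*(-6) = -6*h)
S(sqrt(4 + 7)) + r(-6)*(-54) = 2/7 - 6*(-6)*(-54) = 2/7 + 36*(-54) = 2/7 - 1944 = -13606/7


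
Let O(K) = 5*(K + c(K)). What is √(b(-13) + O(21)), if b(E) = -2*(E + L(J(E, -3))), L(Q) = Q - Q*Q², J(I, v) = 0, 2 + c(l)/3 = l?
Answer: 4*√26 ≈ 20.396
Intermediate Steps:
c(l) = -6 + 3*l
L(Q) = Q - Q³
b(E) = -2*E (b(E) = -2*(E + (0 - 1*0³)) = -2*(E + (0 - 1*0)) = -2*(E + (0 + 0)) = -2*(E + 0) = -2*E)
O(K) = -30 + 20*K (O(K) = 5*(K + (-6 + 3*K)) = 5*(-6 + 4*K) = -30 + 20*K)
√(b(-13) + O(21)) = √(-2*(-13) + (-30 + 20*21)) = √(26 + (-30 + 420)) = √(26 + 390) = √416 = 4*√26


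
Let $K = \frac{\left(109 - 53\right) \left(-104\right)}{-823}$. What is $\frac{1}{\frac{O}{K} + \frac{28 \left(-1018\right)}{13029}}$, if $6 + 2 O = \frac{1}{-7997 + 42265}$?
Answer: $- \frac{5200573088256}{13582172553925} \approx -0.3829$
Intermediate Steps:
$K = \frac{5824}{823}$ ($K = 56 \left(-104\right) \left(- \frac{1}{823}\right) = \left(-5824\right) \left(- \frac{1}{823}\right) = \frac{5824}{823} \approx 7.0765$)
$O = - \frac{205607}{68536}$ ($O = -3 + \frac{1}{2 \left(-7997 + 42265\right)} = -3 + \frac{1}{2 \cdot 34268} = -3 + \frac{1}{2} \cdot \frac{1}{34268} = -3 + \frac{1}{68536} = - \frac{205607}{68536} \approx -3.0$)
$\frac{1}{\frac{O}{K} + \frac{28 \left(-1018\right)}{13029}} = \frac{1}{- \frac{205607}{68536 \cdot \frac{5824}{823}} + \frac{28 \left(-1018\right)}{13029}} = \frac{1}{\left(- \frac{205607}{68536}\right) \frac{823}{5824} - \frac{28504}{13029}} = \frac{1}{- \frac{169214561}{399153664} - \frac{28504}{13029}} = \frac{1}{- \frac{13582172553925}{5200573088256}} = - \frac{5200573088256}{13582172553925}$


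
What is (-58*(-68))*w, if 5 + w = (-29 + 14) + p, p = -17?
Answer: -145928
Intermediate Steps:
w = -37 (w = -5 + ((-29 + 14) - 17) = -5 + (-15 - 17) = -5 - 32 = -37)
(-58*(-68))*w = -58*(-68)*(-37) = 3944*(-37) = -145928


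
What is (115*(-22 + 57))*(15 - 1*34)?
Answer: -76475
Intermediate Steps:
(115*(-22 + 57))*(15 - 1*34) = (115*35)*(15 - 34) = 4025*(-19) = -76475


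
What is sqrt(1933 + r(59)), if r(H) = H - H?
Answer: sqrt(1933) ≈ 43.966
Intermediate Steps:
r(H) = 0
sqrt(1933 + r(59)) = sqrt(1933 + 0) = sqrt(1933)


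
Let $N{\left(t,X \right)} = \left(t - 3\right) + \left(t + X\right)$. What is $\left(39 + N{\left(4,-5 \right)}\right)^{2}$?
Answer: $1521$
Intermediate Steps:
$N{\left(t,X \right)} = -3 + X + 2 t$ ($N{\left(t,X \right)} = \left(-3 + t\right) + \left(X + t\right) = -3 + X + 2 t$)
$\left(39 + N{\left(4,-5 \right)}\right)^{2} = \left(39 - 0\right)^{2} = \left(39 + 0\right)^{2} = 39^{2} = 1521$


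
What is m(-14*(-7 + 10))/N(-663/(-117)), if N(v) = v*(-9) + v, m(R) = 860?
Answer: -645/34 ≈ -18.971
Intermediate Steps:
N(v) = -8*v (N(v) = -9*v + v = -8*v)
m(-14*(-7 + 10))/N(-663/(-117)) = 860/((-(-5304)/(-117))) = 860/((-(-5304)*(-1)/117)) = 860/((-8*17/3)) = 860/(-136/3) = 860*(-3/136) = -645/34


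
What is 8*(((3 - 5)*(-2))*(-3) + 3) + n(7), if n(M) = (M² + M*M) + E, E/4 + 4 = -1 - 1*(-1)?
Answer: 10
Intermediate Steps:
E = -16 (E = -16 + 4*(-1 - 1*(-1)) = -16 + 4*(-1 + 1) = -16 + 4*0 = -16 + 0 = -16)
n(M) = -16 + 2*M² (n(M) = (M² + M*M) - 16 = (M² + M²) - 16 = 2*M² - 16 = -16 + 2*M²)
8*(((3 - 5)*(-2))*(-3) + 3) + n(7) = 8*(((3 - 5)*(-2))*(-3) + 3) + (-16 + 2*7²) = 8*(-2*(-2)*(-3) + 3) + (-16 + 2*49) = 8*(4*(-3) + 3) + (-16 + 98) = 8*(-12 + 3) + 82 = 8*(-9) + 82 = -72 + 82 = 10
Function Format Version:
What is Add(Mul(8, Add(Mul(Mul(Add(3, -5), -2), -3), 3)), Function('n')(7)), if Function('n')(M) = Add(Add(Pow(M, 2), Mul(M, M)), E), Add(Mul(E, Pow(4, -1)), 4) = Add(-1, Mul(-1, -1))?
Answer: 10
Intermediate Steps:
E = -16 (E = Add(-16, Mul(4, Add(-1, Mul(-1, -1)))) = Add(-16, Mul(4, Add(-1, 1))) = Add(-16, Mul(4, 0)) = Add(-16, 0) = -16)
Function('n')(M) = Add(-16, Mul(2, Pow(M, 2))) (Function('n')(M) = Add(Add(Pow(M, 2), Mul(M, M)), -16) = Add(Add(Pow(M, 2), Pow(M, 2)), -16) = Add(Mul(2, Pow(M, 2)), -16) = Add(-16, Mul(2, Pow(M, 2))))
Add(Mul(8, Add(Mul(Mul(Add(3, -5), -2), -3), 3)), Function('n')(7)) = Add(Mul(8, Add(Mul(Mul(Add(3, -5), -2), -3), 3)), Add(-16, Mul(2, Pow(7, 2)))) = Add(Mul(8, Add(Mul(Mul(-2, -2), -3), 3)), Add(-16, Mul(2, 49))) = Add(Mul(8, Add(Mul(4, -3), 3)), Add(-16, 98)) = Add(Mul(8, Add(-12, 3)), 82) = Add(Mul(8, -9), 82) = Add(-72, 82) = 10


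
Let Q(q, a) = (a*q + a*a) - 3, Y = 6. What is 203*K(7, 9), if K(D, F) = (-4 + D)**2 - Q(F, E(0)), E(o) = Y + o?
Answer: -15834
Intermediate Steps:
E(o) = 6 + o
Q(q, a) = -3 + a**2 + a*q (Q(q, a) = (a*q + a**2) - 3 = (a**2 + a*q) - 3 = -3 + a**2 + a*q)
K(D, F) = -33 + (-4 + D)**2 - 6*F (K(D, F) = (-4 + D)**2 - (-3 + (6 + 0)**2 + (6 + 0)*F) = (-4 + D)**2 - (-3 + 6**2 + 6*F) = (-4 + D)**2 - (-3 + 36 + 6*F) = (-4 + D)**2 - (33 + 6*F) = (-4 + D)**2 + (-33 - 6*F) = -33 + (-4 + D)**2 - 6*F)
203*K(7, 9) = 203*(-33 + (-4 + 7)**2 - 6*9) = 203*(-33 + 3**2 - 54) = 203*(-33 + 9 - 54) = 203*(-78) = -15834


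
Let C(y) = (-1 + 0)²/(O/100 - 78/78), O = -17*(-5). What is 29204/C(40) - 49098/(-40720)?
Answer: -89164467/20360 ≈ -4379.4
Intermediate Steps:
O = 85
C(y) = -20/3 (C(y) = (-1 + 0)²/(85/100 - 78/78) = (-1)²/(85*(1/100) - 78*1/78) = 1/(17/20 - 1) = 1/(-3/20) = 1*(-20/3) = -20/3)
29204/C(40) - 49098/(-40720) = 29204/(-20/3) - 49098/(-40720) = 29204*(-3/20) - 49098*(-1/40720) = -21903/5 + 24549/20360 = -89164467/20360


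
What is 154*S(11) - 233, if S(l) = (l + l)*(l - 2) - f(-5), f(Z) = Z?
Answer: 31029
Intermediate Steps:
S(l) = 5 + 2*l*(-2 + l) (S(l) = (l + l)*(l - 2) - 1*(-5) = (2*l)*(-2 + l) + 5 = 2*l*(-2 + l) + 5 = 5 + 2*l*(-2 + l))
154*S(11) - 233 = 154*(5 - 4*11 + 2*11²) - 233 = 154*(5 - 44 + 2*121) - 233 = 154*(5 - 44 + 242) - 233 = 154*203 - 233 = 31262 - 233 = 31029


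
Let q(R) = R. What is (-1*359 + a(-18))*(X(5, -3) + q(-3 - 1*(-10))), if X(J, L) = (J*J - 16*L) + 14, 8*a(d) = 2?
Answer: -67445/2 ≈ -33723.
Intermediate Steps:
a(d) = ¼ (a(d) = (⅛)*2 = ¼)
X(J, L) = 14 + J² - 16*L (X(J, L) = (J² - 16*L) + 14 = 14 + J² - 16*L)
(-1*359 + a(-18))*(X(5, -3) + q(-3 - 1*(-10))) = (-1*359 + ¼)*((14 + 5² - 16*(-3)) + (-3 - 1*(-10))) = (-359 + ¼)*((14 + 25 + 48) + (-3 + 10)) = -1435*(87 + 7)/4 = -1435/4*94 = -67445/2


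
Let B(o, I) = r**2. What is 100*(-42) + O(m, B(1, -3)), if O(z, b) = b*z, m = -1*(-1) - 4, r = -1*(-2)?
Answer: -4212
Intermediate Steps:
r = 2
B(o, I) = 4 (B(o, I) = 2**2 = 4)
m = -3 (m = 1 - 4 = -3)
100*(-42) + O(m, B(1, -3)) = 100*(-42) + 4*(-3) = -4200 - 12 = -4212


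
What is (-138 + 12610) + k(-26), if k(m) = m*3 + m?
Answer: 12368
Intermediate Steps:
k(m) = 4*m (k(m) = 3*m + m = 4*m)
(-138 + 12610) + k(-26) = (-138 + 12610) + 4*(-26) = 12472 - 104 = 12368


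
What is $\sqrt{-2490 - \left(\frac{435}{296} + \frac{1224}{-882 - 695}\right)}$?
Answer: $\frac{i \sqrt{135677269204158}}{233396} \approx 49.907 i$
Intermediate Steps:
$\sqrt{-2490 - \left(\frac{435}{296} + \frac{1224}{-882 - 695}\right)} = \sqrt{-2490 - \left(\frac{435}{296} + \frac{1224}{-1577}\right)} = \sqrt{-2490 - \frac{323691}{466792}} = \sqrt{- \frac{1162635771}{466792}} = \frac{i \sqrt{135677269204158}}{233396}$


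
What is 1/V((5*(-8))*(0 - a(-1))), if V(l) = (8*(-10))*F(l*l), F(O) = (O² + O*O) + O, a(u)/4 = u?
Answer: -1/104859648000 ≈ -9.5366e-12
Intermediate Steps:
a(u) = 4*u
F(O) = O + 2*O² (F(O) = (O² + O²) + O = 2*O² + O = O + 2*O²)
V(l) = -80*l²*(1 + 2*l²) (V(l) = (8*(-10))*((l*l)*(1 + 2*(l*l))) = -80*l²*(1 + 2*l²))
1/V((5*(-8))*(0 - a(-1))) = 1/(((5*(-8))*(0 - 4*(-1)))²*(-80 - 160*1600*(0 - 4*(-1))²)) = 1/((-40*(0 - 1*(-4)))²*(-80 - 160*1600*(0 - 1*(-4))²)) = 1/((-40*(0 + 4))²*(-80 - 160*1600*(0 + 4)²)) = 1/((-40*4)²*(-80 - 160*(-40*4)²)) = 1/((-160)²*(-80 - 160*(-160)²)) = 1/(25600*(-80 - 160*25600)) = 1/(25600*(-80 - 4096000)) = 1/(25600*(-4096080)) = 1/(-104859648000) = -1/104859648000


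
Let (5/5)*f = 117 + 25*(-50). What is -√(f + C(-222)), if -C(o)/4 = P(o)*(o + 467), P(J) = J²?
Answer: -I*√48299453 ≈ -6949.8*I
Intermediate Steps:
C(o) = -4*o²*(467 + o) (C(o) = -4*o²*(o + 467) = -4*o²*(467 + o))
f = -1133 (f = 117 + 25*(-50) = 117 - 1250 = -1133)
-√(f + C(-222)) = -√(-1133 + 4*(-222)²*(-467 - 1*(-222))) = -√(-1133 + 4*49284*(-467 + 222)) = -√(-1133 + 4*49284*(-245)) = -√(-1133 - 48298320) = -√(-48299453) = -I*√48299453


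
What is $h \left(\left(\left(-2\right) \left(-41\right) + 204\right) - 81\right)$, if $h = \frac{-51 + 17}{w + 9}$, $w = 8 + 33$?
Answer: $- \frac{697}{5} \approx -139.4$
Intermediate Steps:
$w = 41$
$h = - \frac{17}{25}$ ($h = \frac{-51 + 17}{41 + 9} = - \frac{34}{50} = \left(-34\right) \frac{1}{50} = - \frac{17}{25} \approx -0.68$)
$h \left(\left(\left(-2\right) \left(-41\right) + 204\right) - 81\right) = - \frac{17 \left(\left(\left(-2\right) \left(-41\right) + 204\right) - 81\right)}{25} = - \frac{17 \left(\left(82 + 204\right) - 81\right)}{25} = - \frac{17 \left(286 - 81\right)}{25} = \left(- \frac{17}{25}\right) 205 = - \frac{697}{5}$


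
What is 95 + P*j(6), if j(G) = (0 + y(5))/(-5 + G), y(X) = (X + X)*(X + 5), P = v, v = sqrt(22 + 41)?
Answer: 95 + 300*sqrt(7) ≈ 888.73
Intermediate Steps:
v = 3*sqrt(7) (v = sqrt(63) = 3*sqrt(7) ≈ 7.9373)
P = 3*sqrt(7) ≈ 7.9373
y(X) = 2*X*(5 + X) (y(X) = (2*X)*(5 + X) = 2*X*(5 + X))
j(G) = 100/(-5 + G) (j(G) = (0 + 2*5*(5 + 5))/(-5 + G) = (0 + 2*5*10)/(-5 + G) = (0 + 100)/(-5 + G) = 100/(-5 + G))
95 + P*j(6) = 95 + (3*sqrt(7))*(100/(-5 + 6)) = 95 + (3*sqrt(7))*(100/1) = 95 + (3*sqrt(7))*(100*1) = 95 + (3*sqrt(7))*100 = 95 + 300*sqrt(7)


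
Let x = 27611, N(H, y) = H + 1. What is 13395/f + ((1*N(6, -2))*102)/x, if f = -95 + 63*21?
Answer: 370726137/33906308 ≈ 10.934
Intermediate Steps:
N(H, y) = 1 + H
f = 1228 (f = -95 + 1323 = 1228)
13395/f + ((1*N(6, -2))*102)/x = 13395/1228 + ((1*(1 + 6))*102)/27611 = 13395*(1/1228) + ((1*7)*102)*(1/27611) = 13395/1228 + (7*102)*(1/27611) = 13395/1228 + 714*(1/27611) = 13395/1228 + 714/27611 = 370726137/33906308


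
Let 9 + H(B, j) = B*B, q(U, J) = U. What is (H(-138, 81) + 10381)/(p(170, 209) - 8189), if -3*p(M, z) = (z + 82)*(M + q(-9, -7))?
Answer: -14708/11903 ≈ -1.2357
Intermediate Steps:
p(M, z) = -(-9 + M)*(82 + z)/3 (p(M, z) = -(z + 82)*(M - 9)/3 = -(82 + z)*(-9 + M)/3 = -(-9 + M)*(82 + z)/3)
H(B, j) = -9 + B² (H(B, j) = -9 + B*B = -9 + B²)
(H(-138, 81) + 10381)/(p(170, 209) - 8189) = ((-9 + (-138)²) + 10381)/((246 + 3*209 - 82/3*170 - ⅓*170*209) - 8189) = ((-9 + 19044) + 10381)/((246 + 627 - 13940/3 - 35530/3) - 8189) = (19035 + 10381)/(-15617 - 8189) = 29416/(-23806) = 29416*(-1/23806) = -14708/11903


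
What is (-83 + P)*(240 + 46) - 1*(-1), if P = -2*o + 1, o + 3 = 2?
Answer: -22879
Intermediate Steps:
o = -1 (o = -3 + 2 = -1)
P = 3 (P = -2*(-1) + 1 = 2 + 1 = 3)
(-83 + P)*(240 + 46) - 1*(-1) = (-83 + 3)*(240 + 46) - 1*(-1) = -80*286 + 1 = -22880 + 1 = -22879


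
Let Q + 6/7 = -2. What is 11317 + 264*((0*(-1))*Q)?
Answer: 11317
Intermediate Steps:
Q = -20/7 (Q = -6/7 - 2 = -20/7 ≈ -2.8571)
11317 + 264*((0*(-1))*Q) = 11317 + 264*((0*(-1))*(-20/7)) = 11317 + 264*(0*(-20/7)) = 11317 + 264*0 = 11317 + 0 = 11317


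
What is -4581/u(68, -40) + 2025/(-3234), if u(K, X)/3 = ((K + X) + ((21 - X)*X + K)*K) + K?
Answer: -53581947/86886800 ≈ -0.61669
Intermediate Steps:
u(K, X) = 3*X + 6*K + 3*K*(K + X*(21 - X)) (u(K, X) = 3*(((K + X) + ((21 - X)*X + K)*K) + K) = 3*(((K + X) + (X*(21 - X) + K)*K) + K) = 3*(((K + X) + (K + X*(21 - X))*K) + K) = 3*(((K + X) + K*(K + X*(21 - X))) + K) = 3*((K + X + K*(K + X*(21 - X))) + K) = 3*(X + 2*K + K*(K + X*(21 - X))) = 3*X + 6*K + 3*K*(K + X*(21 - X)))
-4581/u(68, -40) + 2025/(-3234) = -4581/(3*(-40) + 3*68² + 6*68 - 3*68*(-40)² + 63*68*(-40)) + 2025/(-3234) = -4581/(-120 + 3*4624 + 408 - 3*68*1600 - 171360) + 2025*(-1/3234) = -4581/(-120 + 13872 + 408 - 326400 - 171360) - 675/1078 = -4581/(-483600) - 675/1078 = -4581*(-1/483600) - 675/1078 = 1527/161200 - 675/1078 = -53581947/86886800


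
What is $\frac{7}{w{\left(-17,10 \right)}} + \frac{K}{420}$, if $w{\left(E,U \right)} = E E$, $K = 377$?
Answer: $\frac{111893}{121380} \approx 0.92184$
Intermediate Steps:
$w{\left(E,U \right)} = E^{2}$
$\frac{7}{w{\left(-17,10 \right)}} + \frac{K}{420} = \frac{7}{\left(-17\right)^{2}} + \frac{377}{420} = \frac{7}{289} + 377 \cdot \frac{1}{420} = 7 \cdot \frac{1}{289} + \frac{377}{420} = \frac{7}{289} + \frac{377}{420} = \frac{111893}{121380}$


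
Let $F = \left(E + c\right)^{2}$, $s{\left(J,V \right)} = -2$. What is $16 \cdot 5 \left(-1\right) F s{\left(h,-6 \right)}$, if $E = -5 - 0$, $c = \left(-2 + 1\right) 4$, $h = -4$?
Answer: $12960$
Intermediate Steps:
$c = -4$ ($c = \left(-1\right) 4 = -4$)
$E = -5$ ($E = -5 + 0 = -5$)
$F = 81$ ($F = \left(-5 - 4\right)^{2} = \left(-9\right)^{2} = 81$)
$16 \cdot 5 \left(-1\right) F s{\left(h,-6 \right)} = 16 \cdot 5 \left(-1\right) 81 \left(-2\right) = 16 \left(\left(-5\right) 81\right) \left(-2\right) = 16 \left(-405\right) \left(-2\right) = \left(-6480\right) \left(-2\right) = 12960$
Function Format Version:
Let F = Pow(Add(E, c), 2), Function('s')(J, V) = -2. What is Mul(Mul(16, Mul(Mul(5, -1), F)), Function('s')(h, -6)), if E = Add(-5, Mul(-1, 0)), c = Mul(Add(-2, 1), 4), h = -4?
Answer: 12960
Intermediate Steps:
c = -4 (c = Mul(-1, 4) = -4)
E = -5 (E = Add(-5, 0) = -5)
F = 81 (F = Pow(Add(-5, -4), 2) = Pow(-9, 2) = 81)
Mul(Mul(16, Mul(Mul(5, -1), F)), Function('s')(h, -6)) = Mul(Mul(16, Mul(Mul(5, -1), 81)), -2) = Mul(Mul(16, Mul(-5, 81)), -2) = Mul(Mul(16, -405), -2) = Mul(-6480, -2) = 12960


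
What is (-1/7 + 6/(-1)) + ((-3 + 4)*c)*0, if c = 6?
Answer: -43/7 ≈ -6.1429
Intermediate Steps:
(-1/7 + 6/(-1)) + ((-3 + 4)*c)*0 = (-1/7 + 6/(-1)) + ((-3 + 4)*6)*0 = (-1*⅐ + 6*(-1)) + (1*6)*0 = (-⅐ - 6) + 6*0 = -43/7 + 0 = -43/7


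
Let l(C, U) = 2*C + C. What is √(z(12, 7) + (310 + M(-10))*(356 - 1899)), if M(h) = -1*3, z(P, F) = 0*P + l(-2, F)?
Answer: 13*I*√2803 ≈ 688.26*I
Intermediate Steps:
l(C, U) = 3*C
z(P, F) = -6 (z(P, F) = 0*P + 3*(-2) = 0 - 6 = -6)
M(h) = -3
√(z(12, 7) + (310 + M(-10))*(356 - 1899)) = √(-6 + (310 - 3)*(356 - 1899)) = √(-6 + 307*(-1543)) = √(-6 - 473701) = √(-473707) = 13*I*√2803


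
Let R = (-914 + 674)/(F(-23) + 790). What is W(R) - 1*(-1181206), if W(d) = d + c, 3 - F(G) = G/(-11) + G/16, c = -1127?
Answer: 164565514547/139453 ≈ 1.1801e+6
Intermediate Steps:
F(G) = 3 + 5*G/176 (F(G) = 3 - (G/(-11) + G/16) = 3 - (G*(-1/11) + G*(1/16)) = 3 - (-G/11 + G/16) = 3 - (-5)*G/176 = 3 + 5*G/176)
R = -42240/139453 (R = (-914 + 674)/((3 + (5/176)*(-23)) + 790) = -240/((3 - 115/176) + 790) = -240/(413/176 + 790) = -240/139453/176 = -240*176/139453 = -42240/139453 ≈ -0.30290)
W(d) = -1127 + d (W(d) = d - 1127 = -1127 + d)
W(R) - 1*(-1181206) = (-1127 - 42240/139453) - 1*(-1181206) = -157205771/139453 + 1181206 = 164565514547/139453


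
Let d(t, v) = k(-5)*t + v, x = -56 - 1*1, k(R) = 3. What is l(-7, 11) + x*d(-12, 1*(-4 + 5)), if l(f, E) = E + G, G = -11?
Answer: 1995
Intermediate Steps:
l(f, E) = -11 + E (l(f, E) = E - 11 = -11 + E)
x = -57 (x = -56 - 1 = -57)
d(t, v) = v + 3*t (d(t, v) = 3*t + v = v + 3*t)
l(-7, 11) + x*d(-12, 1*(-4 + 5)) = (-11 + 11) - 57*(1*(-4 + 5) + 3*(-12)) = 0 - 57*(1*1 - 36) = 0 - 57*(1 - 36) = 0 - 57*(-35) = 0 + 1995 = 1995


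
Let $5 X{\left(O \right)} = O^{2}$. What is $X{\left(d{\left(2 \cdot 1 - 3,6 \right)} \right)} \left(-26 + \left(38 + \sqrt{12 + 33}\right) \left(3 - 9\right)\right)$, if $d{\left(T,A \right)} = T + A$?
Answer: $-1270 - 90 \sqrt{5} \approx -1471.2$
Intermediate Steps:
$d{\left(T,A \right)} = A + T$
$X{\left(O \right)} = \frac{O^{2}}{5}$
$X{\left(d{\left(2 \cdot 1 - 3,6 \right)} \right)} \left(-26 + \left(38 + \sqrt{12 + 33}\right) \left(3 - 9\right)\right) = \frac{\left(6 + \left(2 \cdot 1 - 3\right)\right)^{2}}{5} \left(-26 + \left(38 + \sqrt{12 + 33}\right) \left(3 - 9\right)\right) = \frac{\left(6 + \left(2 - 3\right)\right)^{2}}{5} \left(-26 + \left(38 + \sqrt{45}\right) \left(-6\right)\right) = \frac{\left(6 - 1\right)^{2}}{5} \left(-26 + \left(38 + 3 \sqrt{5}\right) \left(-6\right)\right) = \frac{5^{2}}{5} \left(-26 - \left(228 + 18 \sqrt{5}\right)\right) = \frac{1}{5} \cdot 25 \left(-254 - 18 \sqrt{5}\right) = 5 \left(-254 - 18 \sqrt{5}\right) = -1270 - 90 \sqrt{5}$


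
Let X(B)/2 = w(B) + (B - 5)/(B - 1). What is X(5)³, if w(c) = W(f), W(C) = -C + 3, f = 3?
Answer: 0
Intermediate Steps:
W(C) = 3 - C
w(c) = 0 (w(c) = 3 - 1*3 = 3 - 3 = 0)
X(B) = 2*(-5 + B)/(-1 + B) (X(B) = 2*(0 + (B - 5)/(B - 1)) = 2*(0 + (-5 + B)/(-1 + B)) = 2*((-5 + B)/(-1 + B)) = 2*(-5 + B)/(-1 + B))
X(5)³ = (2*(-5 + 5)/(-1 + 5))³ = (2*0/4)³ = (2*(¼)*0)³ = 0³ = 0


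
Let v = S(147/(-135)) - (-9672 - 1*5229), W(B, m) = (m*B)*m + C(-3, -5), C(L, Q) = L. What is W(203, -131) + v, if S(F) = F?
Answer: 157436096/45 ≈ 3.4986e+6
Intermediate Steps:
W(B, m) = -3 + B*m² (W(B, m) = (m*B)*m - 3 = (B*m)*m - 3 = B*m² - 3 = -3 + B*m²)
v = 670496/45 (v = 147/(-135) - (-9672 - 1*5229) = 147*(-1/135) - (-9672 - 5229) = -49/45 - 1*(-14901) = -49/45 + 14901 = 670496/45 ≈ 14900.)
W(203, -131) + v = (-3 + 203*(-131)²) + 670496/45 = (-3 + 203*17161) + 670496/45 = (-3 + 3483683) + 670496/45 = 3483680 + 670496/45 = 157436096/45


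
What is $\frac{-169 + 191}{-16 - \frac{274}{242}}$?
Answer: $- \frac{2662}{2073} \approx -1.2841$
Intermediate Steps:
$\frac{-169 + 191}{-16 - \frac{274}{242}} = \frac{22}{-16 - \frac{137}{121}} = \frac{22}{- \frac{2073}{121}} = 22 \left(- \frac{121}{2073}\right) = - \frac{2662}{2073}$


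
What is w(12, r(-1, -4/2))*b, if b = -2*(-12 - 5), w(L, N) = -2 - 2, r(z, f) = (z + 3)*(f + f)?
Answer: -136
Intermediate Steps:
r(z, f) = 2*f*(3 + z) (r(z, f) = (3 + z)*(2*f) = 2*f*(3 + z))
w(L, N) = -4
b = 34 (b = -2*(-17) = 34)
w(12, r(-1, -4/2))*b = -4*34 = -136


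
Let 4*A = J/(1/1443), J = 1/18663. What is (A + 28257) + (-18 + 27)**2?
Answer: 705163273/24884 ≈ 28338.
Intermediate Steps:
J = 1/18663 ≈ 5.3582e-5
A = 481/24884 (A = (1/(18663*(1/1443)))/4 = ((1/18663)*1443)/4 = (1/4)*(481/6221) = 481/24884 ≈ 0.019330)
(A + 28257) + (-18 + 27)**2 = (481/24884 + 28257) + (-18 + 27)**2 = 703147669/24884 + 9**2 = 703147669/24884 + 81 = 705163273/24884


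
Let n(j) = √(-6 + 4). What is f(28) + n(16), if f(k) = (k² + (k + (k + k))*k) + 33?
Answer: 3169 + I*√2 ≈ 3169.0 + 1.4142*I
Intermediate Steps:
f(k) = 33 + 4*k² (f(k) = (k² + (k + 2*k)*k) + 33 = (k² + (3*k)*k) + 33 = (k² + 3*k²) + 33 = 4*k² + 33 = 33 + 4*k²)
n(j) = I*√2 (n(j) = √(-2) = I*√2)
f(28) + n(16) = (33 + 4*28²) + I*√2 = (33 + 4*784) + I*√2 = (33 + 3136) + I*√2 = 3169 + I*√2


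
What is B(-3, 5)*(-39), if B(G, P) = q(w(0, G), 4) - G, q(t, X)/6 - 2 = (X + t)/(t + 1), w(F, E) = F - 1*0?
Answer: -1521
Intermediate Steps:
w(F, E) = F (w(F, E) = F + 0 = F)
q(t, X) = 12 + 6*(X + t)/(1 + t) (q(t, X) = 12 + 6*((X + t)/(t + 1)) = 12 + 6*((X + t)/(1 + t)) = 12 + 6*(X + t)/(1 + t))
B(G, P) = 36 - G (B(G, P) = 6*(2 + 4 + 3*0)/(1 + 0) - G = 6*(2 + 4 + 0)/1 - G = 6*1*6 - G = 36 - G)
B(-3, 5)*(-39) = (36 - 1*(-3))*(-39) = (36 + 3)*(-39) = 39*(-39) = -1521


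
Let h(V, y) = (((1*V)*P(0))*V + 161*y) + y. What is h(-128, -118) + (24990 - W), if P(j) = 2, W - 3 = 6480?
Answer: 32159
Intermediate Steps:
W = 6483 (W = 3 + 6480 = 6483)
h(V, y) = 2*V**2 + 162*y (h(V, y) = (((1*V)*2)*V + 161*y) + y = ((V*2)*V + 161*y) + y = ((2*V)*V + 161*y) + y = (2*V**2 + 161*y) + y = 2*V**2 + 162*y)
h(-128, -118) + (24990 - W) = (2*(-128)**2 + 162*(-118)) + (24990 - 1*6483) = (2*16384 - 19116) + (24990 - 6483) = (32768 - 19116) + 18507 = 13652 + 18507 = 32159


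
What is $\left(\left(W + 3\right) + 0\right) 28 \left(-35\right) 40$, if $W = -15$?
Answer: $470400$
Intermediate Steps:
$\left(\left(W + 3\right) + 0\right) 28 \left(-35\right) 40 = \left(\left(-15 + 3\right) + 0\right) 28 \left(-35\right) 40 = \left(-12 + 0\right) \left(\left(-980\right) 40\right) = \left(-12\right) \left(-39200\right) = 470400$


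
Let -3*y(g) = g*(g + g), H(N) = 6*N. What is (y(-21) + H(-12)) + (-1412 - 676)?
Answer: -2454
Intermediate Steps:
y(g) = -2*g²/3 (y(g) = -g*(g + g)/3 = -g*2*g/3 = -2*g²/3)
(y(-21) + H(-12)) + (-1412 - 676) = (-⅔*(-21)² + 6*(-12)) + (-1412 - 676) = (-⅔*441 - 72) - 2088 = (-294 - 72) - 2088 = -366 - 2088 = -2454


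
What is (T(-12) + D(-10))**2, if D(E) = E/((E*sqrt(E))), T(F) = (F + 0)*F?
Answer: (1440 - I*sqrt(10))**2/100 ≈ 20736.0 - 91.074*I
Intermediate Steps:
T(F) = F**2 (T(F) = F*F = F**2)
D(E) = 1/sqrt(E) (D(E) = E/(E**(3/2)) = E/E**(3/2) = 1/sqrt(E))
(T(-12) + D(-10))**2 = ((-12)**2 + 1/sqrt(-10))**2 = (144 - I*sqrt(10)/10)**2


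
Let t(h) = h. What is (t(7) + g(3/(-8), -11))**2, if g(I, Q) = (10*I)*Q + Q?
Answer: 22201/16 ≈ 1387.6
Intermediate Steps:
g(I, Q) = Q + 10*I*Q (g(I, Q) = 10*I*Q + Q = Q + 10*I*Q)
(t(7) + g(3/(-8), -11))**2 = (7 - 11*(1 + 10*(3/(-8))))**2 = (7 - 11*(1 + 10*(3*(-1/8))))**2 = (7 - 11*(1 + 10*(-3/8)))**2 = (7 - 11*(1 - 15/4))**2 = (7 - 11*(-11/4))**2 = (7 + 121/4)**2 = (149/4)**2 = 22201/16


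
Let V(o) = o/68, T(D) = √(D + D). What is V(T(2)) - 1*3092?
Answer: -105127/34 ≈ -3092.0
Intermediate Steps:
T(D) = √2*√D (T(D) = √(2*D) = √2*√D)
V(o) = o/68 (V(o) = o*(1/68) = o/68)
V(T(2)) - 1*3092 = (√2*√2)/68 - 1*3092 = (1/68)*2 - 3092 = 1/34 - 3092 = -105127/34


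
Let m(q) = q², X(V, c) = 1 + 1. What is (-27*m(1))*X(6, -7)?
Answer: -54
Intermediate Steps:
X(V, c) = 2
(-27*m(1))*X(6, -7) = -27*1²*2 = -27*1*2 = -27*2 = -54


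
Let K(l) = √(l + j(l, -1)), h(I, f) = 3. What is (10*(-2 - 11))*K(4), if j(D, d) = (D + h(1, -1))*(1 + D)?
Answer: -130*√39 ≈ -811.85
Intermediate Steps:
j(D, d) = (1 + D)*(3 + D) (j(D, d) = (D + 3)*(1 + D) = (3 + D)*(1 + D) = (1 + D)*(3 + D))
K(l) = √(3 + l² + 5*l) (K(l) = √(l + (3 + l² + 4*l)) = √(3 + l² + 5*l))
(10*(-2 - 11))*K(4) = (10*(-2 - 11))*√(3 + 4² + 5*4) = (10*(-13))*√(3 + 16 + 20) = -130*√39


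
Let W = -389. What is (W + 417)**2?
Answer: 784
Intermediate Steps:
(W + 417)**2 = (-389 + 417)**2 = 28**2 = 784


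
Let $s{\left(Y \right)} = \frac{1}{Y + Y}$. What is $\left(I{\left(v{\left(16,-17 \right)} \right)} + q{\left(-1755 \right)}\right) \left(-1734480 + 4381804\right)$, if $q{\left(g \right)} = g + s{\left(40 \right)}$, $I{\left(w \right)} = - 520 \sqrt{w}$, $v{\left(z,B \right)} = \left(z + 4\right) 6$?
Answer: $- \frac{92920410569}{20} - 2753216960 \sqrt{30} \approx -1.9726 \cdot 10^{10}$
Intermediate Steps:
$v{\left(z,B \right)} = 24 + 6 z$ ($v{\left(z,B \right)} = \left(4 + z\right) 6 = 24 + 6 z$)
$s{\left(Y \right)} = \frac{1}{2 Y}$
$q{\left(g \right)} = \frac{1}{80} + g$ ($q{\left(g \right)} = g + \frac{1}{2 \cdot 40} = g + \frac{1}{2} \cdot \frac{1}{40} = g + \frac{1}{80} = \frac{1}{80} + g$)
$\left(I{\left(v{\left(16,-17 \right)} \right)} + q{\left(-1755 \right)}\right) \left(-1734480 + 4381804\right) = \left(- 520 \sqrt{24 + 6 \cdot 16} + \left(\frac{1}{80} - 1755\right)\right) \left(-1734480 + 4381804\right) = \left(- 520 \sqrt{24 + 96} - \frac{140399}{80}\right) 2647324 = \left(- 520 \sqrt{120} - \frac{140399}{80}\right) 2647324 = \left(- 520 \cdot 2 \sqrt{30} - \frac{140399}{80}\right) 2647324 = \left(- 1040 \sqrt{30} - \frac{140399}{80}\right) 2647324 = \left(- \frac{140399}{80} - 1040 \sqrt{30}\right) 2647324 = - \frac{92920410569}{20} - 2753216960 \sqrt{30}$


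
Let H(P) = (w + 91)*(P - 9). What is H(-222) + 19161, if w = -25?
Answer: 3915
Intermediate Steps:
H(P) = -594 + 66*P (H(P) = (-25 + 91)*(P - 9) = 66*(-9 + P) = -594 + 66*P)
H(-222) + 19161 = (-594 + 66*(-222)) + 19161 = (-594 - 14652) + 19161 = -15246 + 19161 = 3915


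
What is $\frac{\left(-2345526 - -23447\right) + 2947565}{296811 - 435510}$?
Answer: $- \frac{625486}{138699} \approx -4.5097$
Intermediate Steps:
$\frac{\left(-2345526 - -23447\right) + 2947565}{296811 - 435510} = \frac{\left(-2345526 + 23447\right) + 2947565}{-138699} = \left(-2322079 + 2947565\right) \left(- \frac{1}{138699}\right) = 625486 \left(- \frac{1}{138699}\right) = - \frac{625486}{138699}$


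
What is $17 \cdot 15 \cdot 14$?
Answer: $3570$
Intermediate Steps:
$17 \cdot 15 \cdot 14 = 255 \cdot 14 = 3570$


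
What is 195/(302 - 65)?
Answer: 65/79 ≈ 0.82278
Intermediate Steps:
195/(302 - 65) = 195/237 = 195*(1/237) = 65/79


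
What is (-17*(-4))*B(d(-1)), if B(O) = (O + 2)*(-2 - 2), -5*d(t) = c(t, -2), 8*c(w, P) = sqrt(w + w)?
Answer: -544 + 34*I*sqrt(2)/5 ≈ -544.0 + 9.6167*I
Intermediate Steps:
c(w, P) = sqrt(2)*sqrt(w)/8 (c(w, P) = sqrt(w + w)/8 = sqrt(2*w)/8 = (sqrt(2)*sqrt(w))/8 = sqrt(2)*sqrt(w)/8)
d(t) = -sqrt(2)*sqrt(t)/40
B(O) = -8 - 4*O (B(O) = (2 + O)*(-4) = -8 - 4*O)
(-17*(-4))*B(d(-1)) = (-17*(-4))*(-8 - (-1)*sqrt(2)*sqrt(-1)/10) = 68*(-8 - (-1)*sqrt(2)*I/10) = 68*(-8 - (-1)*I*sqrt(2)/10) = 68*(-8 + I*sqrt(2)/10) = -544 + 34*I*sqrt(2)/5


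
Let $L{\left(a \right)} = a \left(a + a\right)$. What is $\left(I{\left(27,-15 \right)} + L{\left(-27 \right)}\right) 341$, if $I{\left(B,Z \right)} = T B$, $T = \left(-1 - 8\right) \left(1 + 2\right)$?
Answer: $248589$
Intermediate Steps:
$T = -27$ ($T = \left(-1 - 8\right) 3 = \left(-9\right) 3 = -27$)
$L{\left(a \right)} = 2 a^{2}$ ($L{\left(a \right)} = a 2 a = 2 a^{2}$)
$I{\left(B,Z \right)} = - 27 B$
$\left(I{\left(27,-15 \right)} + L{\left(-27 \right)}\right) 341 = \left(\left(-27\right) 27 + 2 \left(-27\right)^{2}\right) 341 = \left(-729 + 2 \cdot 729\right) 341 = \left(-729 + 1458\right) 341 = 729 \cdot 341 = 248589$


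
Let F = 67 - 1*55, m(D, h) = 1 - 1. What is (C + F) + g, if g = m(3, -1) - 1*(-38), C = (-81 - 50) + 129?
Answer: 48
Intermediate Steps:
m(D, h) = 0
F = 12 (F = 67 - 55 = 12)
C = -2 (C = -131 + 129 = -2)
g = 38 (g = 0 - 1*(-38) = 0 + 38 = 38)
(C + F) + g = (-2 + 12) + 38 = 10 + 38 = 48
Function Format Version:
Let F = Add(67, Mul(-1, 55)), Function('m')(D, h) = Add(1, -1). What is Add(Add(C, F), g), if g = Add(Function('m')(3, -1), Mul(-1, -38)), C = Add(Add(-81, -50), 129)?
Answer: 48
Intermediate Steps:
Function('m')(D, h) = 0
F = 12 (F = Add(67, -55) = 12)
C = -2 (C = Add(-131, 129) = -2)
g = 38 (g = Add(0, Mul(-1, -38)) = Add(0, 38) = 38)
Add(Add(C, F), g) = Add(Add(-2, 12), 38) = Add(10, 38) = 48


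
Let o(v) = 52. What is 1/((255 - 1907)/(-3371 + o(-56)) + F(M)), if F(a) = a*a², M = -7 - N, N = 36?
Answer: -3319/263882081 ≈ -1.2578e-5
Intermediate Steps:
M = -43 (M = -7 - 1*36 = -7 - 36 = -43)
F(a) = a³
1/((255 - 1907)/(-3371 + o(-56)) + F(M)) = 1/((255 - 1907)/(-3371 + 52) + (-43)³) = 1/(-1652/(-3319) - 79507) = 1/(-1652*(-1/3319) - 79507) = 1/(1652/3319 - 79507) = 1/(-263882081/3319) = -3319/263882081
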